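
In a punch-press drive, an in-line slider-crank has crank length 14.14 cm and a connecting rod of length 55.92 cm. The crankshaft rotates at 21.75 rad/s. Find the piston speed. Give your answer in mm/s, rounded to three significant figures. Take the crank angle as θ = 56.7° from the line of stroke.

2940

ω = 21.75 rad/s
For an in-line slider-crank, x = r cosθ + √(L² − r² sin²θ), so v = −rω sinθ·[1 + r cosθ/√(L² − r² sin²θ)].
With r = 0.1414 m, L = 0.5592 m, θ = 56.7°: √(L² − r² sin²θ) = 0.54657 m.
v = −0.1414·21.75·0.83581·[1 + 0.1414·0.54902/0.54657] = -2.9356 m/s.
|v| = 2.9356 m/s = 2935.6 mm/s.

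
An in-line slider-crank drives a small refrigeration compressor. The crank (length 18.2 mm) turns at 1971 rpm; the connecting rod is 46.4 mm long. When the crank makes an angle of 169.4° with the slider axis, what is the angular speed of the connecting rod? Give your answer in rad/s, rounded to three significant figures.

79.8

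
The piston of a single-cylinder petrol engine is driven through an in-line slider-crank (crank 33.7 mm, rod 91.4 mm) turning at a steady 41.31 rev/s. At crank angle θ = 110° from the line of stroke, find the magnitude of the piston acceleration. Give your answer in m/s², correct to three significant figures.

1450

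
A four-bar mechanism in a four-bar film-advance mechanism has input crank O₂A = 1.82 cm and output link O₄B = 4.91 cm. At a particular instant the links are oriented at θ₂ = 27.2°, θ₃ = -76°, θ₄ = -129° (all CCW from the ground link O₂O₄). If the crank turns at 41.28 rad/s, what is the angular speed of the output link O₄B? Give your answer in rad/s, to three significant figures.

ω₂ = 41.28 rad/s
Differentiating the loop-closure r₂e^{iθ₂}+r₃e^{iθ₃}=r₁+r₄e^{iθ₄} gives r₂ω₂e^{iθ₂}+r₃ω₃e^{iθ₃}=r₄ω₄e^{iθ₄}.
Eliminating the other unknown: ω₄ = r₂ω₂ sin(θ₂−θ₃) / [r₄ sin(θ₄−θ₃)].
Numerator sine = +0.97358; denominator sine = -0.79864.
Result = 0.0182·41.28·(+0.97358) / (0.0491·(-0.79864)) = -18.653 rad/s; magnitude 18.653 rad/s.

18.7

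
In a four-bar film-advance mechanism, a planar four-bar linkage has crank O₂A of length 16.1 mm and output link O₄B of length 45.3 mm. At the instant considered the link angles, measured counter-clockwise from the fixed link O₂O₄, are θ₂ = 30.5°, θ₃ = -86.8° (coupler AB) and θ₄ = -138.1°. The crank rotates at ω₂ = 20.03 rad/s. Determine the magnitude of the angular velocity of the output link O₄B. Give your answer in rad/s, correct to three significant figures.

ω₂ = 20.03 rad/s
Differentiating the loop-closure r₂e^{iθ₂}+r₃e^{iθ₃}=r₁+r₄e^{iθ₄} gives r₂ω₂e^{iθ₂}+r₃ω₃e^{iθ₃}=r₄ω₄e^{iθ₄}.
Eliminating the other unknown: ω₄ = r₂ω₂ sin(θ₂−θ₃) / [r₄ sin(θ₄−θ₃)].
Numerator sine = +0.88862; denominator sine = -0.78043.
Result = 0.0161·20.03·(+0.88862) / (0.0453·(-0.78043)) = -8.1057 rad/s; magnitude 8.1057 rad/s.

8.11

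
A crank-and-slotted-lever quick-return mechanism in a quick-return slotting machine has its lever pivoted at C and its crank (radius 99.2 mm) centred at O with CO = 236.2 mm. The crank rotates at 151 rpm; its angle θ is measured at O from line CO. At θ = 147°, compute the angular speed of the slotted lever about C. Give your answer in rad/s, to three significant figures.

5.89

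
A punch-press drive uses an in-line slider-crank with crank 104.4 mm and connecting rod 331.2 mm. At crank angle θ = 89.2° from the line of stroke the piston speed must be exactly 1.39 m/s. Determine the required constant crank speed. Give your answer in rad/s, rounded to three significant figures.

13.3

For an in-line slider-crank, |v_piston| = rω|sinθ|·[1 + r cosθ/√(L² − r² sin²θ)].
With r = 0.1044 m, L = 0.3312 m, θ = 89.2°: the bracketed kinematic factor |dx/dθ| = 0.10487 m.
ω = v/|dx/dθ| = 1.39/0.10487 = 13.254 rad/s.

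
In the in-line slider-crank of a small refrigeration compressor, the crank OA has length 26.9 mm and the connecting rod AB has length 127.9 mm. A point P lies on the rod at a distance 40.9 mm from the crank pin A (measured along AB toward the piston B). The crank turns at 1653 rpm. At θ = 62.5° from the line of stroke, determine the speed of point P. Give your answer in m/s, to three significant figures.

4.50

ω = 173.1 rad/s.  Crank-pin speed |V_A| = rω = 4.6564 m/s, perpendicular to OA.
Rod angle: sinφ = −(r/L) sinθ ⇒ φ = -10.752°; ω_rod = −rω cosθ/√(L²−r²sin²θ) = -17.111 rad/s.
V_P = V_A + ω_rod × AP, with AP = 0.0409 m along the rod.
Components: V_Px = −rω sinθ − a·ω_rod·sinφ = -4.2609 m/s;  V_Py = rω cosθ + a·ω_rod·cosφ = +1.4625 m/s.
|V_P| = √(V_Px² + V_Py²) = 4.5049 m/s.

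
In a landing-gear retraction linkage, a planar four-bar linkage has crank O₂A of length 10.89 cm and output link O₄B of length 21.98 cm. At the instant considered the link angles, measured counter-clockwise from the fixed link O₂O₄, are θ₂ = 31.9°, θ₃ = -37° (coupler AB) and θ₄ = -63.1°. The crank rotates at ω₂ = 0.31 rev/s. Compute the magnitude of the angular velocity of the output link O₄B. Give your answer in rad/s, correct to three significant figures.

ω₂ = 1.948 rad/s (from 0.31 rev/s).
Differentiating the loop-closure r₂e^{iθ₂}+r₃e^{iθ₃}=r₁+r₄e^{iθ₄} gives r₂ω₂e^{iθ₂}+r₃ω₃e^{iθ₃}=r₄ω₄e^{iθ₄}.
Eliminating the other unknown: ω₄ = r₂ω₂ sin(θ₂−θ₃) / [r₄ sin(θ₄−θ₃)].
Numerator sine = +0.93295; denominator sine = -0.43994.
Result = 0.1089·1.948·(+0.93295) / (0.2198·(-0.43994)) = -2.0465 rad/s; magnitude 2.0465 rad/s.

2.05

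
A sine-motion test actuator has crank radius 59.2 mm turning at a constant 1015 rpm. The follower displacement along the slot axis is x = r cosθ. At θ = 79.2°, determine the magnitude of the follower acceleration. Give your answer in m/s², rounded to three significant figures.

ω = 106.3 rad/s (from 1015 rpm).
x = r cosθ ⇒ ẍ = −rω² cosθ (ω constant).
|a| = rω²|cosθ| = 0.0592·(106.3)²·|cos 79.2°| = 125.32 m/s².

125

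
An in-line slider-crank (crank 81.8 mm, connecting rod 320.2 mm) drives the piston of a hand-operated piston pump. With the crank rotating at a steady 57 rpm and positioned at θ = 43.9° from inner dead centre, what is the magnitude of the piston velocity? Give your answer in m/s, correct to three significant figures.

ω = 2π·57/60 = 5.969 rad/s
For an in-line slider-crank, x = r cosθ + √(L² − r² sin²θ), so v = −rω sinθ·[1 + r cosθ/√(L² − r² sin²θ)].
With r = 0.0818 m, L = 0.3202 m, θ = 43.9°: √(L² − r² sin²θ) = 0.31514 m.
v = −0.0818·5.969·0.69340·[1 + 0.0818·0.72055/0.31514] = -0.40189 m/s.
|v| = 0.40189 m/s.

0.402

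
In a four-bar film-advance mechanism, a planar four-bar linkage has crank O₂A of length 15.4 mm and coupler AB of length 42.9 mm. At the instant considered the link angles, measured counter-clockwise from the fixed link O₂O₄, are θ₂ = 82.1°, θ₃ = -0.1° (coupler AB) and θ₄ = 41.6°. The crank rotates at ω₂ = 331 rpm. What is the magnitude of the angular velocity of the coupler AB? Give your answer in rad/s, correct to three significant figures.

ω₂ = 34.66 rad/s (from 331 rpm).
Differentiating the loop-closure r₂e^{iθ₂}+r₃e^{iθ₃}=r₁+r₄e^{iθ₄} gives r₂ω₂e^{iθ₂}+r₃ω₃e^{iθ₃}=r₄ω₄e^{iθ₄}.
Eliminating the other unknown: ω₃ = r₂ω₂ sin(θ₄−θ₂) / [r₃ sin(θ₃−θ₄)].
Numerator sine = -0.64945; denominator sine = -0.66523.
Result = 0.0154·34.66·(-0.64945) / (0.0429·(-0.66523)) = +12.148 rad/s; magnitude 12.148 rad/s.

12.1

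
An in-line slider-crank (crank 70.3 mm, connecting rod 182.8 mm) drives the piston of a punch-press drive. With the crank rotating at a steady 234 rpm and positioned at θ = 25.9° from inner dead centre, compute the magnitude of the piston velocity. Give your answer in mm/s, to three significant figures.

ω = 2π·234/60 = 24.5 rad/s
For an in-line slider-crank, x = r cosθ + √(L² − r² sin²θ), so v = −rω sinθ·[1 + r cosθ/√(L² − r² sin²θ)].
With r = 0.0703 m, L = 0.1828 m, θ = 25.9°: √(L² − r² sin²θ) = 0.1802 m.
v = −0.0703·24.5·0.43680·[1 + 0.0703·0.89956/0.1802] = -1.0165 m/s.
|v| = 1.0165 m/s = 1016.5 mm/s.

1020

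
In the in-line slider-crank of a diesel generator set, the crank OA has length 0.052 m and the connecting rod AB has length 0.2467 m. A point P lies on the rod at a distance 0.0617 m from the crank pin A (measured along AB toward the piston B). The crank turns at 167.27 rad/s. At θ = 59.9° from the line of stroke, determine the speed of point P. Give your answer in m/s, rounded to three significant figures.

8.39

ω = 167.3 rad/s.  Crank-pin speed |V_A| = rω = 8.698 m/s, perpendicular to OA.
Rod angle: sinφ = −(r/L) sinθ ⇒ φ = -10.507°; ω_rod = −rω cosθ/√(L²−r²sin²θ) = -17.984 rad/s.
V_P = V_A + ω_rod × AP, with AP = 0.0617 m along the rod.
Components: V_Px = −rω sinθ − a·ω_rod·sinφ = -7.7275 m/s;  V_Py = rω cosθ + a·ω_rod·cosφ = +3.2712 m/s.
|V_P| = √(V_Px² + V_Py²) = 8.3913 m/s.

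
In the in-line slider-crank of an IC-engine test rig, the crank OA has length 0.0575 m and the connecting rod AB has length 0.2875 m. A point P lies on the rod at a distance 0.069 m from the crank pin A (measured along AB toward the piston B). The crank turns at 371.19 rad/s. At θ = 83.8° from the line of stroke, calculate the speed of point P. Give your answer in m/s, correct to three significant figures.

ω = 371.2 rad/s.  Crank-pin speed |V_A| = rω = 21.343 m/s, perpendicular to OA.
Rod angle: sinφ = −(r/L) sinθ ⇒ φ = -11.469°; ω_rod = −rω cosθ/√(L²−r²sin²θ) = -8.181 rad/s.
V_P = V_A + ω_rod × AP, with AP = 0.069 m along the rod.
Components: V_Px = −rω sinθ − a·ω_rod·sinφ = -21.331 m/s;  V_Py = rω cosθ + a·ω_rod·cosφ = +1.7519 m/s.
|V_P| = √(V_Px² + V_Py²) = 21.403 m/s.

21.4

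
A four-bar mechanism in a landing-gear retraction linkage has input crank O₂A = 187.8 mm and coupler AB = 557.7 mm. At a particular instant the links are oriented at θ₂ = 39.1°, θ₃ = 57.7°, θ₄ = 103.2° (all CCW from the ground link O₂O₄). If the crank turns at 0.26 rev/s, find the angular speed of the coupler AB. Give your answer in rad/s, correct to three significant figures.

0.694

ω₂ = 1.634 rad/s (from 0.26 rev/s).
Differentiating the loop-closure r₂e^{iθ₂}+r₃e^{iθ₃}=r₁+r₄e^{iθ₄} gives r₂ω₂e^{iθ₂}+r₃ω₃e^{iθ₃}=r₄ω₄e^{iθ₄}.
Eliminating the other unknown: ω₃ = r₂ω₂ sin(θ₄−θ₂) / [r₃ sin(θ₃−θ₄)].
Numerator sine = +0.89956; denominator sine = -0.71325.
Result = 0.1878·1.634·(+0.89956) / (0.5577·(-0.71325)) = -0.6938 rad/s; magnitude 0.6938 rad/s.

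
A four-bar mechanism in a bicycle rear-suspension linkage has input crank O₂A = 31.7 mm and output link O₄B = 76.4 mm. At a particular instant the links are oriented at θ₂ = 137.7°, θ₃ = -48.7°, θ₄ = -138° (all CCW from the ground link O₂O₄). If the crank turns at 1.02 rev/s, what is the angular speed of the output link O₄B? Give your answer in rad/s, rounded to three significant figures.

0.296

ω₂ = 6.409 rad/s (from 1.02 rev/s).
Differentiating the loop-closure r₂e^{iθ₂}+r₃e^{iθ₃}=r₁+r₄e^{iθ₄} gives r₂ω₂e^{iθ₂}+r₃ω₃e^{iθ₃}=r₄ω₄e^{iθ₄}.
Eliminating the other unknown: ω₄ = r₂ω₂ sin(θ₂−θ₃) / [r₄ sin(θ₄−θ₃)].
Numerator sine = -0.11147; denominator sine = -0.99993.
Result = 0.0317·6.409·(-0.11147) / (0.0764·(-0.99993)) = +0.29644 rad/s; magnitude 0.29644 rad/s.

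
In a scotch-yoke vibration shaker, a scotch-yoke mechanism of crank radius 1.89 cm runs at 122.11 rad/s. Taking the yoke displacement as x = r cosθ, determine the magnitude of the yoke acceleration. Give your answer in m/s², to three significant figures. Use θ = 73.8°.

78.6

ω = 122.1 rad/s
x = r cosθ ⇒ ẍ = −rω² cosθ (ω constant).
|a| = rω²|cosθ| = 0.0189·(122.1)²·|cos 73.8°| = 78.624 m/s².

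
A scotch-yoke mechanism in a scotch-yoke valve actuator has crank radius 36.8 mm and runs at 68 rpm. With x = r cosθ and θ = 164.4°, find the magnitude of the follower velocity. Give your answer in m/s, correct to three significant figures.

ω = 7.121 rad/s (from 68 rpm).
x = r cosθ ⇒ ẋ = −rω sinθ.
|v| = rω|sinθ| = 0.0368·7.121·|sin 164.4°| = 0.070471 m/s.

0.0705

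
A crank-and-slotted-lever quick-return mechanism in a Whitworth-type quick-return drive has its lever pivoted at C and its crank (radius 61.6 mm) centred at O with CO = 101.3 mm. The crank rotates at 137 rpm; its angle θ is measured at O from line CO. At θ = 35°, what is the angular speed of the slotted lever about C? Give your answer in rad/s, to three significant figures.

5.26

ω = 14.35 rad/s (from 137 rpm).
Crank pin A relative to C: A = (d + r cosθ, r sinθ); lever angle φ = atan2(r sinθ, d + r cosθ).
Differentiating tanφ: φ̇ = rω(d cosθ + r)/(d² + r² + 2dr cosθ).
d² + r² + 2dr cosθ = |CA|² = 0.0242794 m²;  d cosθ + r = +0.14458 m.
|ω_lever| = |0.0616·14.35·+0.14458| / 0.0242794 = 5.2626 rad/s.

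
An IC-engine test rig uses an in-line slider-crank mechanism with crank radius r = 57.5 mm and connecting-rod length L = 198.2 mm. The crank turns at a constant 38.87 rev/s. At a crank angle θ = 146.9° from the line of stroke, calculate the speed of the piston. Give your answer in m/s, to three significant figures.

5.78

ω = 2π·38.9 = 244.2 rad/s
For an in-line slider-crank, x = r cosθ + √(L² − r² sin²θ), so v = −rω sinθ·[1 + r cosθ/√(L² − r² sin²θ)].
With r = 0.0575 m, L = 0.1982 m, θ = 146.9°: √(L² − r² sin²θ) = 0.1957 m.
v = −0.0575·244.2·0.54610·[1 + 0.0575·-0.83772/0.1957] = -5.7813 m/s.
|v| = 5.7813 m/s.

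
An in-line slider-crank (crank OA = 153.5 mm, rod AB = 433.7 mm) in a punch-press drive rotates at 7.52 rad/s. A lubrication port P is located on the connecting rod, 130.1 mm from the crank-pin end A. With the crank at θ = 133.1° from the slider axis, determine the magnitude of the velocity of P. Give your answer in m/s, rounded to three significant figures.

0.955

ω = 7.52 rad/s.  Crank-pin speed |V_A| = rω = 1.1543 m/s, perpendicular to OA.
Rod angle: sinφ = −(r/L) sinθ ⇒ φ = -14.977°; ω_rod = −rω cosθ/√(L²−r²sin²θ) = +1.8825 rad/s.
V_P = V_A + ω_rod × AP, with AP = 0.1301 m along the rod.
Components: V_Px = −rω sinθ − a·ω_rod·sinφ = -0.77955 m/s;  V_Py = rω cosθ + a·ω_rod·cosφ = -0.55212 m/s.
|V_P| = √(V_Px² + V_Py²) = 0.95526 m/s.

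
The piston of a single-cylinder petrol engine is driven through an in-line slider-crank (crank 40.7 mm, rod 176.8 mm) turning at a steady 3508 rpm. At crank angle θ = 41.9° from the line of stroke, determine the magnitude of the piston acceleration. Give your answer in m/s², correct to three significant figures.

ω = 2π·3508/60 = 367.4 rad/s
x(θ) = r cosθ + √(L² − r² sin²θ); with ω constant, a = ω²·d²x/dθ².
d²x/dθ² = −r cosθ − r²(cos2θ)/√u − r⁴ sin²2θ/(4u^{3/2}),  u = L² − r² sin²θ = 0.0305194 m².
Substituting r = 0.0407 m, L = 0.1768 m, θ = 41.9°: d²x/dθ² = -0.031445 m.
a = ω²·d²x/dθ² = (367.4)²·(-0.031445) = -4243.5 m/s²;  |a| = 4243.5 m/s².

4240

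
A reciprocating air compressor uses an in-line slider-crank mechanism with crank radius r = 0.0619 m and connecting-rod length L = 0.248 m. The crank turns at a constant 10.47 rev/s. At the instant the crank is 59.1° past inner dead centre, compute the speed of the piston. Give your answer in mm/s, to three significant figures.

ω = 2π·10.5 = 65.78 rad/s
For an in-line slider-crank, x = r cosθ + √(L² − r² sin²θ), so v = −rω sinθ·[1 + r cosθ/√(L² − r² sin²θ)].
With r = 0.0619 m, L = 0.248 m, θ = 59.1°: √(L² − r² sin²θ) = 0.24225 m.
v = −0.0619·65.78·0.85806·[1 + 0.0619·0.51354/0.24225] = -3.9526 m/s.
|v| = 3.9526 m/s = 3952.6 mm/s.

3950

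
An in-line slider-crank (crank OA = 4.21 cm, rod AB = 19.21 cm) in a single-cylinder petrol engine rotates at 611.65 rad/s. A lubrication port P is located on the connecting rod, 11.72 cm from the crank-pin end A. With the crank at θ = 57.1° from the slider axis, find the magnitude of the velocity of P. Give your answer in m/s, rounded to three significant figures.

23.8

ω = 611.6 rad/s.  Crank-pin speed |V_A| = rω = 25.75 m/s, perpendicular to OA.
Rod angle: sinφ = −(r/L) sinθ ⇒ φ = -10.603°; ω_rod = −rω cosθ/√(L²−r²sin²θ) = -74.076 rad/s.
V_P = V_A + ω_rod × AP, with AP = 0.1172 m along the rod.
Components: V_Px = −rω sinθ − a·ω_rod·sinφ = -23.218 m/s;  V_Py = rω cosθ + a·ω_rod·cosφ = +5.4535 m/s.
|V_P| = √(V_Px² + V_Py²) = 23.85 m/s.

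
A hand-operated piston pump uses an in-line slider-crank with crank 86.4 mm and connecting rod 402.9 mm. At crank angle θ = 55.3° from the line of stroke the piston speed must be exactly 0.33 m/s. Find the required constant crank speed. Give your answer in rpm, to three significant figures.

39.5

For an in-line slider-crank, |v_piston| = rω|sinθ|·[1 + r cosθ/√(L² − r² sin²θ)].
With r = 0.0864 m, L = 0.4029 m, θ = 55.3°: the bracketed kinematic factor |dx/dθ| = 0.079843 m.
ω = v/|dx/dθ| = 0.33/0.079843 = 4.1331 rad/s.
N = 60ω/(2π) = 39.468 rpm.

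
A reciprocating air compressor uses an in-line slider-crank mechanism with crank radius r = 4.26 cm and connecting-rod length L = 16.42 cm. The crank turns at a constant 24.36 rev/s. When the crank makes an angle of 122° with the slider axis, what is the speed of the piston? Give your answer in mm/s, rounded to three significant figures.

4750

ω = 2π·24.4 = 153.1 rad/s
For an in-line slider-crank, x = r cosθ + √(L² − r² sin²θ), so v = −rω sinθ·[1 + r cosθ/√(L² − r² sin²θ)].
With r = 0.0426 m, L = 0.1642 m, θ = 122°: √(L² − r² sin²θ) = 0.16018 m.
v = −0.0426·153.1·0.84805·[1 + 0.0426·-0.52992/0.16018] = -4.7502 m/s.
|v| = 4.7502 m/s = 4750.2 mm/s.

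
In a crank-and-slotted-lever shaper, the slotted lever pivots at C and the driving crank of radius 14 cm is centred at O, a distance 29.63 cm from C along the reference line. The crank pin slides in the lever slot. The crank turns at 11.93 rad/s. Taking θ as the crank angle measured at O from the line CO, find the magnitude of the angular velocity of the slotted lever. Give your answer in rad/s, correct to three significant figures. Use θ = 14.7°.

3.80

ω = 11.93 rad/s
Crank pin A relative to C: A = (d + r cosθ, r sinθ); lever angle φ = atan2(r sinθ, d + r cosθ).
Differentiating tanφ: φ̇ = rω(d cosθ + r)/(d² + r² + 2dr cosθ).
d² + r² + 2dr cosθ = |CA|² = 0.187642 m²;  d cosθ + r = +0.4266 m.
|ω_lever| = |0.14·11.93·+0.4266| / 0.187642 = 3.7972 rad/s.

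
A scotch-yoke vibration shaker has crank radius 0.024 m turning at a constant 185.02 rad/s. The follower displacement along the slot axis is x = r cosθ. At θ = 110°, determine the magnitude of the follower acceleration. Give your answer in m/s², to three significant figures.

ω = 185 rad/s
x = r cosθ ⇒ ẍ = −rω² cosθ (ω constant).
|a| = rω²|cosθ| = 0.024·(185)²·|cos 110°| = 281 m/s².

281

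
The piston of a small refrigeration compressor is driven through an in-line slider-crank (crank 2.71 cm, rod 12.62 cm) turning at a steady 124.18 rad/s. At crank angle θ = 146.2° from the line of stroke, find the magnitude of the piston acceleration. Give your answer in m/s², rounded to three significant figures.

ω = 124.2 rad/s
x(θ) = r cosθ + √(L² − r² sin²θ); with ω constant, a = ω²·d²x/dθ².
d²x/dθ² = −r cosθ − r²(cos2θ)/√u − r⁴ sin²2θ/(4u^{3/2}),  u = L² − r² sin²θ = 0.0156992 m².
Substituting r = 0.0271 m, L = 0.1262 m, θ = 146.2°: d²x/dθ² = +0.020227 m.
a = ω²·d²x/dθ² = (124.2)²·(+0.020227) = +311.92 m/s²;  |a| = 311.92 m/s².

312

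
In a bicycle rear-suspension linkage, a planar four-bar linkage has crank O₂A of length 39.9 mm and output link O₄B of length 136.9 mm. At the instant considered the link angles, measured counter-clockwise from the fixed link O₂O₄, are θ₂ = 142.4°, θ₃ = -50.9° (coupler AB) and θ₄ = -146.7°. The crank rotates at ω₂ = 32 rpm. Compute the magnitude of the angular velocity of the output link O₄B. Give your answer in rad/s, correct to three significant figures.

ω₂ = 3.351 rad/s (from 32 rpm).
Differentiating the loop-closure r₂e^{iθ₂}+r₃e^{iθ₃}=r₁+r₄e^{iθ₄} gives r₂ω₂e^{iθ₂}+r₃ω₃e^{iθ₃}=r₄ω₄e^{iθ₄}.
Eliminating the other unknown: ω₄ = r₂ω₂ sin(θ₂−θ₃) / [r₄ sin(θ₄−θ₃)].
Numerator sine = -0.23005; denominator sine = -0.99488.
Result = 0.0399·3.351·(-0.23005) / (0.1369·(-0.99488)) = +0.22584 rad/s; magnitude 0.22584 rad/s.

0.226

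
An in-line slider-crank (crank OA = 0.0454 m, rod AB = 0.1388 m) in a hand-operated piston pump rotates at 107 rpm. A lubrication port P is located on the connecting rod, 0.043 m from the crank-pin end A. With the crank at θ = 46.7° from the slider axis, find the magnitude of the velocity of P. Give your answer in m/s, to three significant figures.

0.464

ω = 11.21 rad/s.  Crank-pin speed |V_A| = rω = 0.50871 m/s, perpendicular to OA.
Rod angle: sinφ = −(r/L) sinθ ⇒ φ = -13.771°; ω_rod = −rω cosθ/√(L²−r²sin²θ) = -2.5879 rad/s.
V_P = V_A + ω_rod × AP, with AP = 0.043 m along the rod.
Components: V_Px = −rω sinθ − a·ω_rod·sinφ = -0.39671 m/s;  V_Py = rω cosθ + a·ω_rod·cosφ = +0.2408 m/s.
|V_P| = √(V_Px² + V_Py²) = 0.46408 m/s.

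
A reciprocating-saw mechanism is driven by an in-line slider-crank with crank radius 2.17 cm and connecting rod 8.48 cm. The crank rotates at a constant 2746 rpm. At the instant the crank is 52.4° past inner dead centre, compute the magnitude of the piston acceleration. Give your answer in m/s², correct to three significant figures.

983

ω = 2π·2746/60 = 287.6 rad/s
x(θ) = r cosθ + √(L² − r² sin²θ); with ω constant, a = ω²·d²x/dθ².
d²x/dθ² = −r cosθ − r²(cos2θ)/√u − r⁴ sin²2θ/(4u^{3/2}),  u = L² − r² sin²θ = 0.00689545 m².
Substituting r = 0.0217 m, L = 0.0848 m, θ = 52.4°: d²x/dθ² = -0.011882 m.
a = ω²·d²x/dθ² = (287.6)²·(-0.011882) = -982.54 m/s²;  |a| = 982.54 m/s².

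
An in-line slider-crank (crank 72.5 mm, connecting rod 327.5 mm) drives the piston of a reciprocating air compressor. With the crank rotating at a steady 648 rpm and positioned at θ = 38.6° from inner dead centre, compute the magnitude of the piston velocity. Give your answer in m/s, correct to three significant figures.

3.61

ω = 2π·648/60 = 67.86 rad/s
For an in-line slider-crank, x = r cosθ + √(L² − r² sin²θ), so v = −rω sinθ·[1 + r cosθ/√(L² − r² sin²θ)].
With r = 0.0725 m, L = 0.3275 m, θ = 38.6°: √(L² − r² sin²θ) = 0.32436 m.
v = −0.0725·67.86·0.62388·[1 + 0.0725·0.78152/0.32436] = -3.6055 m/s.
|v| = 3.6055 m/s.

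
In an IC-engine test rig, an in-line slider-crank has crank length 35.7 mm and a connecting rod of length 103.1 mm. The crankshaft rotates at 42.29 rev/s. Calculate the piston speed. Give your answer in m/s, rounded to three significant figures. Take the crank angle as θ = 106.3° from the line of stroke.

8.17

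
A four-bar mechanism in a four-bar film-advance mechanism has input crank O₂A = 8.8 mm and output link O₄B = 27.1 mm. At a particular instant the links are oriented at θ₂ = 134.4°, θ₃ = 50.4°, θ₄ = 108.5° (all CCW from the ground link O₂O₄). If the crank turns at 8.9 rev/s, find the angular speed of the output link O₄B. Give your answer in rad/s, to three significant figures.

ω₂ = 55.92 rad/s (from 8.9 rev/s).
Differentiating the loop-closure r₂e^{iθ₂}+r₃e^{iθ₃}=r₁+r₄e^{iθ₄} gives r₂ω₂e^{iθ₂}+r₃ω₃e^{iθ₃}=r₄ω₄e^{iθ₄}.
Eliminating the other unknown: ω₄ = r₂ω₂ sin(θ₂−θ₃) / [r₄ sin(θ₄−θ₃)].
Numerator sine = +0.99452; denominator sine = +0.84897.
Result = 0.0088·55.92·(+0.99452) / (0.0271·(+0.84897)) = +21.272 rad/s; magnitude 21.272 rad/s.

21.3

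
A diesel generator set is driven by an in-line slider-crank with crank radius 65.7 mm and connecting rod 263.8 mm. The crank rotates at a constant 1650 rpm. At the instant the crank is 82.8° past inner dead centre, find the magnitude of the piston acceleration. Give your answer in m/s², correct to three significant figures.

ω = 2π·1650/60 = 172.8 rad/s
x(θ) = r cosθ + √(L² − r² sin²θ); with ω constant, a = ω²·d²x/dθ².
d²x/dθ² = −r cosθ − r²(cos2θ)/√u − r⁴ sin²2θ/(4u^{3/2}),  u = L² − r² sin²θ = 0.0653418 m².
Substituting r = 0.0657 m, L = 0.2638 m, θ = 82.8°: d²x/dθ² = +0.0081042 m.
a = ω²·d²x/dθ² = (172.8)²·(+0.0081042) = +241.95 m/s²;  |a| = 241.95 m/s².

242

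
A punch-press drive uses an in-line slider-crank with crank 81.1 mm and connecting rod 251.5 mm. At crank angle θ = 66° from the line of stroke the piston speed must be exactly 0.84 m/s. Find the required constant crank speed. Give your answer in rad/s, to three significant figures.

For an in-line slider-crank, |v_piston| = rω|sinθ|·[1 + r cosθ/√(L² − r² sin²θ)].
With r = 0.0811 m, L = 0.2515 m, θ = 66°: the bracketed kinematic factor |dx/dθ| = 0.084257 m.
ω = v/|dx/dθ| = 0.84/0.084257 = 9.9695 rad/s.

9.97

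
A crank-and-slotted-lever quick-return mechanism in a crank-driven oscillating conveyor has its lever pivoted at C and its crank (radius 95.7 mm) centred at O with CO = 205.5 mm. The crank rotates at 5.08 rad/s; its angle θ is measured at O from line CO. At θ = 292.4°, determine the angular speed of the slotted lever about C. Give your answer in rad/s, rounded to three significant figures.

ω = 5.08 rad/s
Crank pin A relative to C: A = (d + r cosθ, r sinθ); lever angle φ = atan2(r sinθ, d + r cosθ).
Differentiating tanφ: φ̇ = rω(d cosθ + r)/(d² + r² + 2dr cosθ).
d² + r² + 2dr cosθ = |CA|² = 0.0663773 m²;  d cosθ + r = +0.17401 m.
|ω_lever| = |0.0957·5.08·+0.17401| / 0.0663773 = 1.2745 rad/s.

1.27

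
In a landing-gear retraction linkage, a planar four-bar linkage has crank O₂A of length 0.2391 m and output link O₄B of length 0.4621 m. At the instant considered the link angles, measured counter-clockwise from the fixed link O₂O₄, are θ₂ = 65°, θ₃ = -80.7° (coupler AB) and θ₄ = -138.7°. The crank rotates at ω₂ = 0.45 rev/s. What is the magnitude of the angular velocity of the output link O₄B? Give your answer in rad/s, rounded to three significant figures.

ω₂ = 2.827 rad/s (from 0.45 rev/s).
Differentiating the loop-closure r₂e^{iθ₂}+r₃e^{iθ₃}=r₁+r₄e^{iθ₄} gives r₂ω₂e^{iθ₂}+r₃ω₃e^{iθ₃}=r₄ω₄e^{iθ₄}.
Eliminating the other unknown: ω₄ = r₂ω₂ sin(θ₂−θ₃) / [r₄ sin(θ₄−θ₃)].
Numerator sine = +0.56353; denominator sine = -0.84805.
Result = 0.2391·2.827·(+0.56353) / (0.4621·(-0.84805)) = -0.97214 rad/s; magnitude 0.97214 rad/s.

0.972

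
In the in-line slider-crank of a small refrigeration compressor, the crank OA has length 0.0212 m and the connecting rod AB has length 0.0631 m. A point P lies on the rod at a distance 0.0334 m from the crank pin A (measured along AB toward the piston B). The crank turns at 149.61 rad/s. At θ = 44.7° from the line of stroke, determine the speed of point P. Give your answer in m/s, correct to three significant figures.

2.74

ω = 149.6 rad/s.  Crank-pin speed |V_A| = rω = 3.1717 m/s, perpendicular to OA.
Rod angle: sinφ = −(r/L) sinθ ⇒ φ = -13.670°; ω_rod = −rω cosθ/√(L²−r²sin²θ) = -36.77 rad/s.
V_P = V_A + ω_rod × AP, with AP = 0.0334 m along the rod.
Components: V_Px = −rω sinθ − a·ω_rod·sinφ = -2.5212 m/s;  V_Py = rω cosθ + a·ω_rod·cosφ = +1.0611 m/s.
|V_P| = √(V_Px² + V_Py²) = 2.7354 m/s.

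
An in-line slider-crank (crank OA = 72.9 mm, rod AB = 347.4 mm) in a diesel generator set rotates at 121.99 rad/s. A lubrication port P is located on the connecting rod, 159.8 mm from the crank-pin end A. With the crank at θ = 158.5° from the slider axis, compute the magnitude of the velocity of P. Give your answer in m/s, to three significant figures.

5.36

ω = 122 rad/s.  Crank-pin speed |V_A| = rω = 8.8931 m/s, perpendicular to OA.
Rod angle: sinφ = −(r/L) sinθ ⇒ φ = -4.411°; ω_rod = −rω cosθ/√(L²−r²sin²θ) = +23.888 rad/s.
V_P = V_A + ω_rod × AP, with AP = 0.1598 m along the rod.
Components: V_Px = −rω sinθ − a·ω_rod·sinφ = -2.9657 m/s;  V_Py = rω cosθ + a·ω_rod·cosφ = -4.4682 m/s.
|V_P| = √(V_Px² + V_Py²) = 5.3629 m/s.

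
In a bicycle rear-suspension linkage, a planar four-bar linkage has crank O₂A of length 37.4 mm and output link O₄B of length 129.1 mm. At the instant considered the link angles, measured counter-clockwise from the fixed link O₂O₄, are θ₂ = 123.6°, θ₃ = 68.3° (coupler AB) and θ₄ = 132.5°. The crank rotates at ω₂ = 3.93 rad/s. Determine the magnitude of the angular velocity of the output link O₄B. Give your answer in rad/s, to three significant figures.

1.04

ω₂ = 3.93 rad/s
Differentiating the loop-closure r₂e^{iθ₂}+r₃e^{iθ₃}=r₁+r₄e^{iθ₄} gives r₂ω₂e^{iθ₂}+r₃ω₃e^{iθ₃}=r₄ω₄e^{iθ₄}.
Eliminating the other unknown: ω₄ = r₂ω₂ sin(θ₂−θ₃) / [r₄ sin(θ₄−θ₃)].
Numerator sine = +0.82214; denominator sine = +0.90032.
Result = 0.0374·3.93·(+0.82214) / (0.1291·(+0.90032)) = +1.0397 rad/s; magnitude 1.0397 rad/s.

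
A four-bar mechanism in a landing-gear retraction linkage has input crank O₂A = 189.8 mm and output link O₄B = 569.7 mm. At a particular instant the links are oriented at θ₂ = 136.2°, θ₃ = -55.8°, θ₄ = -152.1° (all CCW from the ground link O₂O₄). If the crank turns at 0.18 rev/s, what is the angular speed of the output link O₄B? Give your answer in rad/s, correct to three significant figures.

ω₂ = 1.131 rad/s (from 0.18 rev/s).
Differentiating the loop-closure r₂e^{iθ₂}+r₃e^{iθ₃}=r₁+r₄e^{iθ₄} gives r₂ω₂e^{iθ₂}+r₃ω₃e^{iθ₃}=r₄ω₄e^{iθ₄}.
Eliminating the other unknown: ω₄ = r₂ω₂ sin(θ₂−θ₃) / [r₄ sin(θ₄−θ₃)].
Numerator sine = -0.20791; denominator sine = -0.99396.
Result = 0.1898·1.131·(-0.20791) / (0.5697·(-0.99396)) = +0.078816 rad/s; magnitude 0.078816 rad/s.

0.0788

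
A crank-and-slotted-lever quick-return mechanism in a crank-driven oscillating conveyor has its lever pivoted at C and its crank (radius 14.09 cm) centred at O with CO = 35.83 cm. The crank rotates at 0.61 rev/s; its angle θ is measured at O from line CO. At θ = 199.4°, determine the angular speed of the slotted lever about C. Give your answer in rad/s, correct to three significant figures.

2.01

ω = 3.833 rad/s (from 0.61 rev/s).
Crank pin A relative to C: A = (d + r cosθ, r sinθ); lever angle φ = atan2(r sinθ, d + r cosθ).
Differentiating tanφ: φ̇ = rω(d cosθ + r)/(d² + r² + 2dr cosθ).
d² + r² + 2dr cosθ = |CA|² = 0.0529955 m²;  d cosθ + r = -0.19706 m.
|ω_lever| = |0.1409·3.833·-0.19706| / 0.0529955 = 2.008 rad/s.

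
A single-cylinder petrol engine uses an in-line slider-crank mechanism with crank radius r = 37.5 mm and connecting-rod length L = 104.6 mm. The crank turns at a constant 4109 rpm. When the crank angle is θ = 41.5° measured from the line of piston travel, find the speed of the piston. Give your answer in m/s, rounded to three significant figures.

13.6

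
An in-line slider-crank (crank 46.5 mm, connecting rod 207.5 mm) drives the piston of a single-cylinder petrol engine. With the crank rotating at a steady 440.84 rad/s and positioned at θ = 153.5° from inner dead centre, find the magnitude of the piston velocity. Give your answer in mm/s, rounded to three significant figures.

7300

ω = 440.8 rad/s
For an in-line slider-crank, x = r cosθ + √(L² − r² sin²θ), so v = −rω sinθ·[1 + r cosθ/√(L² − r² sin²θ)].
With r = 0.0465 m, L = 0.2075 m, θ = 153.5°: √(L² − r² sin²θ) = 0.20646 m.
v = −0.0465·440.8·0.44620·[1 + 0.0465·-0.89493/0.20646] = -7.303 m/s.
|v| = 7.303 m/s = 7303 mm/s.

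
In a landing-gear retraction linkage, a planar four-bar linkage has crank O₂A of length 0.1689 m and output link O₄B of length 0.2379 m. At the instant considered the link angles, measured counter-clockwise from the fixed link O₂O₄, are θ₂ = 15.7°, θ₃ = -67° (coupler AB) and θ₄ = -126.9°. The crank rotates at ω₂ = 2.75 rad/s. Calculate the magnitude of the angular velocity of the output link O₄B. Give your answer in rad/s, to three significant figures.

2.24

ω₂ = 2.75 rad/s
Differentiating the loop-closure r₂e^{iθ₂}+r₃e^{iθ₃}=r₁+r₄e^{iθ₄} gives r₂ω₂e^{iθ₂}+r₃ω₃e^{iθ₃}=r₄ω₄e^{iθ₄}.
Eliminating the other unknown: ω₄ = r₂ω₂ sin(θ₂−θ₃) / [r₄ sin(θ₄−θ₃)].
Numerator sine = +0.99189; denominator sine = -0.86515.
Result = 0.1689·2.75·(+0.99189) / (0.2379·(-0.86515)) = -2.2384 rad/s; magnitude 2.2384 rad/s.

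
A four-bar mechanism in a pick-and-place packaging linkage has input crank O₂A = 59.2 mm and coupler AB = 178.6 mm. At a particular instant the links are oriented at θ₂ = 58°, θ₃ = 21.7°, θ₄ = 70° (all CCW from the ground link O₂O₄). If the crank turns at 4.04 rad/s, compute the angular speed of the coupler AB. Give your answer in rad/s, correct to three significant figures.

ω₂ = 4.04 rad/s
Differentiating the loop-closure r₂e^{iθ₂}+r₃e^{iθ₃}=r₁+r₄e^{iθ₄} gives r₂ω₂e^{iθ₂}+r₃ω₃e^{iθ₃}=r₄ω₄e^{iθ₄}.
Eliminating the other unknown: ω₃ = r₂ω₂ sin(θ₄−θ₂) / [r₃ sin(θ₃−θ₄)].
Numerator sine = +0.20791; denominator sine = -0.74664.
Result = 0.0592·4.04·(+0.20791) / (0.1786·(-0.74664)) = -0.3729 rad/s; magnitude 0.3729 rad/s.

0.373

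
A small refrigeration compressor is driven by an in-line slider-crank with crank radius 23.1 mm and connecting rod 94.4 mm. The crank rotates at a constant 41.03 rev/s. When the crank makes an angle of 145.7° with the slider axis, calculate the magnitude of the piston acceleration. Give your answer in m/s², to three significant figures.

ω = 2π·41 = 257.8 rad/s
x(θ) = r cosθ + √(L² − r² sin²θ); with ω constant, a = ω²·d²x/dθ².
d²x/dθ² = −r cosθ − r²(cos2θ)/√u − r⁴ sin²2θ/(4u^{3/2}),  u = L² − r² sin²θ = 0.00874191 m².
Substituting r = 0.0231 m, L = 0.0944 m, θ = 145.7°: d²x/dθ² = +0.016925 m.
a = ω²·d²x/dθ² = (257.8)²·(+0.016925) = +1124.8 m/s²;  |a| = 1124.8 m/s².

1120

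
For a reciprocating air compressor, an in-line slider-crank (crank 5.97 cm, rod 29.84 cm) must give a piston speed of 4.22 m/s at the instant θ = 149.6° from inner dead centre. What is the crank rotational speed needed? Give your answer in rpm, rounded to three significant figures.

For an in-line slider-crank, |v_piston| = rω|sinθ|·[1 + r cosθ/√(L² − r² sin²θ)].
With r = 0.0597 m, L = 0.2984 m, θ = 149.6°: the bracketed kinematic factor |dx/dθ| = 0.02497 m.
ω = v/|dx/dθ| = 4.22/0.02497 = 169 rad/s.
N = 60ω/(2π) = 1613.8 rpm.

1610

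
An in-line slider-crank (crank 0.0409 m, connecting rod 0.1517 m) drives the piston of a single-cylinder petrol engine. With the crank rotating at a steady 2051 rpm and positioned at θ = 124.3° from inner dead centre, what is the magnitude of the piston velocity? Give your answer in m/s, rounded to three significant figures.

6.13

ω = 2π·2051/60 = 214.8 rad/s
For an in-line slider-crank, x = r cosθ + √(L² − r² sin²θ), so v = −rω sinθ·[1 + r cosθ/√(L² − r² sin²θ)].
With r = 0.0409 m, L = 0.1517 m, θ = 124.3°: √(L² − r² sin²θ) = 0.14789 m.
v = −0.0409·214.8·0.82610·[1 + 0.0409·-0.56353/0.14789] = -6.1259 m/s.
|v| = 6.1259 m/s.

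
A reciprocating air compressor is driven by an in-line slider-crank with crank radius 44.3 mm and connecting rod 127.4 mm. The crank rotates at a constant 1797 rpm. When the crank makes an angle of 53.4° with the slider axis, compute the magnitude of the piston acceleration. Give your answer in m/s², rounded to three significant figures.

ω = 2π·1797/60 = 188.2 rad/s
x(θ) = r cosθ + √(L² − r² sin²θ); with ω constant, a = ω²·d²x/dθ².
d²x/dθ² = −r cosθ − r²(cos2θ)/√u − r⁴ sin²2θ/(4u^{3/2}),  u = L² − r² sin²θ = 0.0149659 m².
Substituting r = 0.0443 m, L = 0.1274 m, θ = 53.4°: d²x/dθ² = -0.022258 m.
a = ω²·d²x/dθ² = (188.2)²·(-0.022258) = -788.21 m/s²;  |a| = 788.21 m/s².

788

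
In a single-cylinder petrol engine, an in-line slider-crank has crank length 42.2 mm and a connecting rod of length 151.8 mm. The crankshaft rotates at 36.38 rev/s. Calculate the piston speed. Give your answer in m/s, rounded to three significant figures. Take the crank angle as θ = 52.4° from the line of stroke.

8.97

ω = 2π·36.4 = 228.6 rad/s
For an in-line slider-crank, x = r cosθ + √(L² − r² sin²θ), so v = −rω sinθ·[1 + r cosθ/√(L² − r² sin²θ)].
With r = 0.0422 m, L = 0.1518 m, θ = 52.4°: √(L² − r² sin²θ) = 0.14807 m.
v = −0.0422·228.6·0.79229·[1 + 0.0422·0.61015/0.14807] = -8.9715 m/s.
|v| = 8.9715 m/s.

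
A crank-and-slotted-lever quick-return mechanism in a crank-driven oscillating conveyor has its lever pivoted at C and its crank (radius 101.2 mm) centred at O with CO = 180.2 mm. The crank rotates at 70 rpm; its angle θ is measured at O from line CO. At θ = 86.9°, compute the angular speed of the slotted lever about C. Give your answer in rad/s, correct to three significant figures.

ω = 7.33 rad/s (from 70 rpm).
Crank pin A relative to C: A = (d + r cosθ, r sinθ); lever angle φ = atan2(r sinθ, d + r cosθ).
Differentiating tanφ: φ̇ = rω(d cosθ + r)/(d² + r² + 2dr cosθ).
d² + r² + 2dr cosθ = |CA|² = 0.0446859 m²;  d cosθ + r = +0.11095 m.
|ω_lever| = |0.1012·7.33·+0.11095| / 0.0446859 = 1.8418 rad/s.

1.84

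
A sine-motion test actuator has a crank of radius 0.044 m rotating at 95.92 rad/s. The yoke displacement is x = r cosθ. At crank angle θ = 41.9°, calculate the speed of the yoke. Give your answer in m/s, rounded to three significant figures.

ω = 95.92 rad/s
x = r cosθ ⇒ ẋ = −rω sinθ.
|v| = rω|sinθ| = 0.044·95.92·|sin 41.9°| = 2.8186 m/s.

2.82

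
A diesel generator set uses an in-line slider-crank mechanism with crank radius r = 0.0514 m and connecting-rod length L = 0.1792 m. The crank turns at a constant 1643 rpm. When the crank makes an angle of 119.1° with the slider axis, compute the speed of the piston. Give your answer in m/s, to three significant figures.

6.61

ω = 2π·1643/60 = 172.1 rad/s
For an in-line slider-crank, x = r cosθ + √(L² − r² sin²θ), so v = −rω sinθ·[1 + r cosθ/√(L² − r² sin²θ)].
With r = 0.0514 m, L = 0.1792 m, θ = 119.1°: √(L² − r² sin²θ) = 0.17348 m.
v = −0.0514·172.1·0.87377·[1 + 0.0514·-0.48634/0.17348] = -6.6138 m/s.
|v| = 6.6138 m/s.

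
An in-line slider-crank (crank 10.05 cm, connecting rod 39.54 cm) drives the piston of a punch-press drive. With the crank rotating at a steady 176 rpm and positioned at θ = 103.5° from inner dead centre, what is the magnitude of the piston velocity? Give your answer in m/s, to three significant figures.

ω = 2π·176/60 = 18.43 rad/s
For an in-line slider-crank, x = r cosθ + √(L² − r² sin²θ), so v = −rω sinθ·[1 + r cosθ/√(L² − r² sin²θ)].
With r = 0.1005 m, L = 0.3954 m, θ = 103.5°: √(L² − r² sin²θ) = 0.38313 m.
v = −0.1005·18.43·0.97237·[1 + 0.1005·-0.23345/0.38313] = -1.6908 m/s.
|v| = 1.6908 m/s.

1.69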